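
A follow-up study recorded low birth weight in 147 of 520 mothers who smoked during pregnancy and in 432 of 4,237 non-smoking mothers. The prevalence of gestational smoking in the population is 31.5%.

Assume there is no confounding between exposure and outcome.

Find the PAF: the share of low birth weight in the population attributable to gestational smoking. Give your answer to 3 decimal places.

p₁ = P(outcome | exposed) = 147/520 = 0.28269
p₀ = P(outcome | unexposed) = 432/4237 = 0.10196
Overall risk P(Y=1) = π·p₁ + (1−π)·p₀ = 0.315×0.28269 + 0.685×0.10196 = 0.15889.
Under exogeneity, PAF = [P(Y=1) − p₀] / P(Y=1).
PAF = (0.15889 − 0.10196) / 0.15889 ≈ 0.3583

PAF ≈ 0.358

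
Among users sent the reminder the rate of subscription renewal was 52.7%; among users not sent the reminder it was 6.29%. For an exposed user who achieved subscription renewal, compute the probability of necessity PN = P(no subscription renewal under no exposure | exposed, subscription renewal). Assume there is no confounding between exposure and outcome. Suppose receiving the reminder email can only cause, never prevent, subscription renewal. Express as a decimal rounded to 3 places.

PN ≈ 0.881

p₁ = 0.527, p₀ = 0.0629.
Under exogeneity and monotonicity, PN = (p₁ − p₀) / p₁.
PN = (0.527 − 0.0629) / 0.527 = 0.4641 / 0.527 ≈ 0.8806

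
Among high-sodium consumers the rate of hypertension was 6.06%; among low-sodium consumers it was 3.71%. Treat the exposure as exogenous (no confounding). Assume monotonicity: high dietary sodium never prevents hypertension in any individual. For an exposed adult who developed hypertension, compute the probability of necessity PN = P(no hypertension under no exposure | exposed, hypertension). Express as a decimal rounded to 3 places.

p₁ = 0.0606, p₀ = 0.0371.
Under exogeneity and monotonicity, PN = (p₁ − p₀) / p₁.
PN = (0.0606 − 0.0371) / 0.0606 = 0.0235 / 0.0606 ≈ 0.3878

PN ≈ 0.388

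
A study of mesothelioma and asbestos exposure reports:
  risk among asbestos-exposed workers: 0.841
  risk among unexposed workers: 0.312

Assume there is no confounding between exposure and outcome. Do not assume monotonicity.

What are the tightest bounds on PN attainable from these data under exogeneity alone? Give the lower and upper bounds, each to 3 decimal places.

Let p₁ = 0.841, p₀ = 0.312.
Under exogeneity alone the bounds on PN are max{0,(p₁−p₀)/p₁} ≤ PN ≤ min{1,(1−p₀)/p₁}.
  lower = (p₁ − p₀)/p₁ = 0.529 / 0.841 ≈ 0.6290
  upper = min{1, (1 − p₀)/p₁} = 0.688 / 0.841 ≈ 0.8181

0.629 ≤ PN ≤ 0.818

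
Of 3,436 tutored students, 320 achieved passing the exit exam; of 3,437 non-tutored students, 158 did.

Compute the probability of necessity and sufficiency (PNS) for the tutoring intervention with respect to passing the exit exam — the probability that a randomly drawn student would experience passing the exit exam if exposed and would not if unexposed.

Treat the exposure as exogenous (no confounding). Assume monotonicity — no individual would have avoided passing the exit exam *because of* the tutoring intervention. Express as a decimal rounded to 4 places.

PNS ≈ 0.0472

p₁ = P(outcome | exposed) = 320/3436 = 0.093132
p₀ = P(outcome | unexposed) = 158/3437 = 0.04597
Under exogeneity and monotonicity, PNS = p₁ − p₀.
PNS = 0.093132 − 0.04597 = 0.047161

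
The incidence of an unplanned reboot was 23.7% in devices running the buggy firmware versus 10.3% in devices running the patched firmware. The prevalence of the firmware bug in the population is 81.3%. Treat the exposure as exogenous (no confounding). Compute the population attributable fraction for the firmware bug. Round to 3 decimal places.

PAF ≈ 0.514

p₁ = 0.237, p₀ = 0.103.
Overall risk P(Y=1) = π·p₁ + (1−π)·p₀ = 0.813×0.237 + 0.187×0.103 = 0.21194.
Under exogeneity, PAF = [P(Y=1) − p₀] / P(Y=1).
PAF = (0.21194 − 0.103) / 0.21194 ≈ 0.5140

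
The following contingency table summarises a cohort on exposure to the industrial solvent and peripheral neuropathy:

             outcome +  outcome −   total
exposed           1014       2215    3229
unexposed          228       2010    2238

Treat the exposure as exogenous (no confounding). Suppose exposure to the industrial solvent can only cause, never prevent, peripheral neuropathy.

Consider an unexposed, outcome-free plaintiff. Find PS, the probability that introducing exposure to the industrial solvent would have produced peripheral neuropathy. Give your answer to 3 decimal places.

p₁ = P(outcome | exposed) = 1014/3229 = 0.31403
p₀ = P(outcome | unexposed) = 228/2238 = 0.10188
Under exogeneity and monotonicity, PS = (p₁ − p₀)/(1 − p₀).
PS = (0.31403 − 0.10188) / 0.89812 ≈ 0.2362

PS ≈ 0.236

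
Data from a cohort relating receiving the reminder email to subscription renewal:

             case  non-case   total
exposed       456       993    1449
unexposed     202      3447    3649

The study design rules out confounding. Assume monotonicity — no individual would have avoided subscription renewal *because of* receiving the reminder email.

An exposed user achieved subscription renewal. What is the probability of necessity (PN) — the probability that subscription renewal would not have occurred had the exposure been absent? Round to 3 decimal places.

PN ≈ 0.824

p₁ = P(outcome | exposed) = 456/1449 = 0.3147
p₀ = P(outcome | unexposed) = 202/3649 = 0.055358
Under exogeneity and monotonicity, PN = (p₁ − p₀)/p₁.
PN = (0.3147 − 0.055358) / 0.3147 ≈ 0.8241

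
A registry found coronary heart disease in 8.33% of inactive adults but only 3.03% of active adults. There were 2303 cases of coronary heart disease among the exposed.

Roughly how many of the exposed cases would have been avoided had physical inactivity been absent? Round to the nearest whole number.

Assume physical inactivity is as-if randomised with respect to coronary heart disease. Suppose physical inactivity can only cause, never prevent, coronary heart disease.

about 1465 cases

p₁ = 0.0833, p₀ = 0.0303.
PN = (p₁ − p₀)/p₁ = (0.0833 − 0.0303) / 0.0833 ≈ 0.63625.
Attributable cases ≈ PN × (exposed cases) = 0.63625 × 2303 ≈ 1465.29.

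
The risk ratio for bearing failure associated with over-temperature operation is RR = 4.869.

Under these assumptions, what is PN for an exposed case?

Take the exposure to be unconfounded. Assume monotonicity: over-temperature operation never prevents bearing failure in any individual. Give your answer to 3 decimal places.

PN ≈ 0.795

Under exogeneity and monotonicity, PN = (RR − 1) / RR = 1 − 1/RR.
PN = (4.869 − 1) / 4.869 = 3.869 / 4.869 ≈ 0.7946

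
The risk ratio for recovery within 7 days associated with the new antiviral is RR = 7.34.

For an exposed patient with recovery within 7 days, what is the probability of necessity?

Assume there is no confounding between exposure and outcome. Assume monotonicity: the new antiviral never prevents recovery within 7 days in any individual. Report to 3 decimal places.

Under exogeneity and monotonicity, PN = (RR − 1) / RR = 1 − 1/RR.
PN = (7.34 − 1) / 7.34 = 6.34 / 7.34 ≈ 0.8638

PN ≈ 0.864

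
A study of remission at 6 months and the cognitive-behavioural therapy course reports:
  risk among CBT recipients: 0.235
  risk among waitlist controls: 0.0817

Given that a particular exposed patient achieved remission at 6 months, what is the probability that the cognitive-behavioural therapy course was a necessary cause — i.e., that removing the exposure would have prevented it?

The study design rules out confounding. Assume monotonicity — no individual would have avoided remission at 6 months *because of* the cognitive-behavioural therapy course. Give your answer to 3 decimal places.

PN ≈ 0.652

Let p₁ = 0.235, p₀ = 0.0817.
Under exogeneity and monotonicity, PN = (p₁ − p₀) / p₁.
PN = (0.235 − 0.0817) / 0.235 = 0.1533 / 0.235 ≈ 0.6523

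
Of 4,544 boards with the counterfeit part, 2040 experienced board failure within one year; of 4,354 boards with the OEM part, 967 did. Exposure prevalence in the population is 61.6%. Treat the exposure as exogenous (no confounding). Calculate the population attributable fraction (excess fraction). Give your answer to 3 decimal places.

p₁ = P(outcome | exposed) = 2040/4544 = 0.44894
p₀ = P(outcome | unexposed) = 967/4354 = 0.22209
Overall risk P(Y=1) = π·p₁ + (1−π)·p₀ = 0.616×0.44894 + 0.384×0.22209 = 0.36183.
Under exogeneity, PAF = [P(Y=1) − p₀] / P(Y=1).
PAF = (0.36183 − 0.22209) / 0.36183 ≈ 0.3862

PAF ≈ 0.386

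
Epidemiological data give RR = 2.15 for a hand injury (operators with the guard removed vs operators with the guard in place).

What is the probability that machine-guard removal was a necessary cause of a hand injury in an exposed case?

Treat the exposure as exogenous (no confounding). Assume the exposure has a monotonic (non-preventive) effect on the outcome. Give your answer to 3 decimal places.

PN ≈ 0.535

Under exogeneity and monotonicity, PN = (RR − 1) / RR = 1 − 1/RR.
PN = (2.15 − 1) / 2.15 = 1.15 / 2.15 ≈ 0.5349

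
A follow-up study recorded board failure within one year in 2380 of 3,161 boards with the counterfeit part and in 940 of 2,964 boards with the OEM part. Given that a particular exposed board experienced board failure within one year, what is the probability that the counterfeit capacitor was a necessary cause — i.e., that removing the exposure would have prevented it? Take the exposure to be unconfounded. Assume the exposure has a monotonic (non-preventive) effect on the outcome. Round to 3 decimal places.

p₁ = P(outcome | exposed) = 2380/3161 = 0.75293
p₀ = P(outcome | unexposed) = 940/2964 = 0.31714
Under exogeneity and monotonicity, PN = (p₁ − p₀) / p₁.
PN = (0.75293 − 0.31714) / 0.75293 = 0.43579 / 0.75293 ≈ 0.5788

PN ≈ 0.579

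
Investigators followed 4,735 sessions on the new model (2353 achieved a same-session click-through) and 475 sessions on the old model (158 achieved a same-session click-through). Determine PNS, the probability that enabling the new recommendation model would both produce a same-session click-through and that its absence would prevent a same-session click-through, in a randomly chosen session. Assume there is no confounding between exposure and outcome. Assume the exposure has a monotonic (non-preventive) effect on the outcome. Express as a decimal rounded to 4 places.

p₁ = P(outcome | exposed) = 2353/4735 = 0.49694
p₀ = P(outcome | unexposed) = 158/475 = 0.33263
Under exogeneity and monotonicity, PNS = p₁ − p₀.
PNS = 0.49694 − 0.33263 = 0.16431

PNS ≈ 0.1643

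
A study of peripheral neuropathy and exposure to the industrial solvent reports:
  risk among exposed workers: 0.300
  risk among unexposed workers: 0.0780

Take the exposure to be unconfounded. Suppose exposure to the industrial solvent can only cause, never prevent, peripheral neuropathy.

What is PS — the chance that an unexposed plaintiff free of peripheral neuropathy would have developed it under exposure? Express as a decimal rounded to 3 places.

PS ≈ 0.241

Let p₁ = 0.3, p₀ = 0.078.
Under exogeneity and monotonicity, PS = (p₁ − p₀) / (1 − p₀).
PS = (0.3 − 0.078) / (1 − 0.078) = 0.222 / 0.922 ≈ 0.2408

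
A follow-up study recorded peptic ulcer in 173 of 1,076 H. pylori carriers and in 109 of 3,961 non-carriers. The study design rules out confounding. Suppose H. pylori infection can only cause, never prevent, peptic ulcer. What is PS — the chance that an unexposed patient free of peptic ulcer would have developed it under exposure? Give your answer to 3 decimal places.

p₁ = P(outcome | exposed) = 173/1076 = 0.16078
p₀ = P(outcome | unexposed) = 109/3961 = 0.027518
Under exogeneity and monotonicity, PS = (p₁ − p₀) / (1 − p₀).
PS = (0.16078 − 0.027518) / (1 − 0.027518) = 0.13326 / 0.97248 ≈ 0.1370

PS ≈ 0.137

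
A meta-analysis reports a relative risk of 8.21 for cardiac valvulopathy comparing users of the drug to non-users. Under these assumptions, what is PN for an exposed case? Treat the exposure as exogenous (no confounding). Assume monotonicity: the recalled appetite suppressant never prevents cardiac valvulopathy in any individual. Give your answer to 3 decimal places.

PN ≈ 0.878

Under exogeneity and monotonicity, PN = (RR − 1) / RR = 1 − 1/RR.
PN = (8.21 − 1) / 8.21 = 7.21 / 8.21 ≈ 0.8782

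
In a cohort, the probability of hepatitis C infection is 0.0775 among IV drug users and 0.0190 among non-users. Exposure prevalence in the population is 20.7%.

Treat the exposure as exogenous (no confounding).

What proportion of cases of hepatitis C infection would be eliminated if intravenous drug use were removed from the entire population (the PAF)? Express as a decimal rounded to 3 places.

PAF ≈ 0.389

Let p₁ = 0.0775, p₀ = 0.019.
Overall risk P(Y=1) = π·p₁ + (1−π)·p₀ = 0.207×0.0775 + 0.793×0.019 = 0.031109.
Under exogeneity, PAF = [P(Y=1) − p₀] / P(Y=1).
PAF = (0.031109 − 0.019) / 0.031109 ≈ 0.3893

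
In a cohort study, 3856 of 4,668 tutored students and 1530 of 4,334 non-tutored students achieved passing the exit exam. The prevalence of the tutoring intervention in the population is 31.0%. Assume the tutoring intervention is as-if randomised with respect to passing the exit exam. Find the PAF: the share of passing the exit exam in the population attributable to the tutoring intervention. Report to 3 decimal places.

p₁ = P(outcome | exposed) = 3856/4668 = 0.82605
p₀ = P(outcome | unexposed) = 1530/4334 = 0.35302
Overall risk P(Y=1) = π·p₁ + (1−π)·p₀ = 0.31×0.82605 + 0.69×0.35302 = 0.49966.
Under exogeneity, PAF = [P(Y=1) − p₀] / P(Y=1).
PAF = (0.49966 − 0.35302) / 0.49966 ≈ 0.2935

PAF ≈ 0.293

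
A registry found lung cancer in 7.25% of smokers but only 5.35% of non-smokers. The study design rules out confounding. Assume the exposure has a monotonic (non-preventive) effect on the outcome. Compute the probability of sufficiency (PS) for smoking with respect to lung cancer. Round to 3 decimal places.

p₁ = 0.0725, p₀ = 0.0535.
Under exogeneity and monotonicity, PS = (p₁ − p₀) / (1 − p₀).
PS = (0.0725 − 0.0535) / (1 − 0.0535) = 0.019 / 0.9465 ≈ 0.0201

PS ≈ 0.020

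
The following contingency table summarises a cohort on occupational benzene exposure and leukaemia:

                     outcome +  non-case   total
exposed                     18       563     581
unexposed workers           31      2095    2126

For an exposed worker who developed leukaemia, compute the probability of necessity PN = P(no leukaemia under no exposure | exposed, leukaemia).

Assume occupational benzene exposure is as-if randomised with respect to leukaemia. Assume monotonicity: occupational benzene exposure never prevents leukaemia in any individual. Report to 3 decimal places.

p₁ = P(outcome | exposed) = 18/581 = 0.030981
p₀ = P(outcome | unexposed) = 31/2126 = 0.014581
Under exogeneity and monotonicity, PN = (p₁ − p₀) / p₁.
PN = (0.030981 − 0.014581) / 0.030981 = 0.0164 / 0.030981 ≈ 0.5293

PN ≈ 0.529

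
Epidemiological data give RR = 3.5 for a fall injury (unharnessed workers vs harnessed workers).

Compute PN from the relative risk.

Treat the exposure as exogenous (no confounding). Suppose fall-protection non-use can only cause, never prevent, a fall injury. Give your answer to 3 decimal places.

PN ≈ 0.714

Under exogeneity and monotonicity, PN = (RR − 1) / RR = 1 − 1/RR.
PN = (3.5 − 1) / 3.5 = 2.5 / 3.5 ≈ 0.7143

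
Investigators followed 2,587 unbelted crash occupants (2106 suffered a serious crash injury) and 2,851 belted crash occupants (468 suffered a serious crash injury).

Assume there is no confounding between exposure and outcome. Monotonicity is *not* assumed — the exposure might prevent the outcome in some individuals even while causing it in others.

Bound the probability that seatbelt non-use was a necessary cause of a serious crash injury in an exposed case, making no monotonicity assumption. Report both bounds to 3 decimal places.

0.798 ≤ PN ≤ 1.000

p₁ = P(outcome | exposed) = 2106/2587 = 0.81407
p₀ = P(outcome | unexposed) = 468/2851 = 0.16415
Under exogeneity alone the bounds on PN are max{0,(p₁−p₀)/p₁} ≤ PN ≤ min{1,(1−p₀)/p₁}.
  lower = (p₁ − p₀)/p₁ = 0.64992 / 0.81407 ≈ 0.7984
  upper = min{1, (1 − p₀)/p₁} = 0.83585 / 0.81407 ≈ 1.0268 → capped at 1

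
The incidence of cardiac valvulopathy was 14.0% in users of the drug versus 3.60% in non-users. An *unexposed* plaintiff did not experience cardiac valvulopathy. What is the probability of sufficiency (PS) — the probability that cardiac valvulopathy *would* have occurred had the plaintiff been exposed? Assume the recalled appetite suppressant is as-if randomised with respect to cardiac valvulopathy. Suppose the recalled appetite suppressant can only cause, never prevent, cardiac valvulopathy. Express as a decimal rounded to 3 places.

p₁ = 0.14, p₀ = 0.036.
Under exogeneity and monotonicity, PS = (p₁ − p₀) / (1 − p₀).
PS = (0.14 − 0.036) / (1 − 0.036) = 0.104 / 0.964 ≈ 0.1079

PS ≈ 0.108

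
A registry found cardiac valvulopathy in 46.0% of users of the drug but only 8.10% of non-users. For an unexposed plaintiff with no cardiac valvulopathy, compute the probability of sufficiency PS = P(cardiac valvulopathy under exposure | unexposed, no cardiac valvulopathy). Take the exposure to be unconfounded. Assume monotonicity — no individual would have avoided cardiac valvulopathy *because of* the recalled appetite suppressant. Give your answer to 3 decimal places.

p₁ = 0.46, p₀ = 0.081.
Under exogeneity and monotonicity, PS = (p₁ − p₀) / (1 − p₀).
PS = (0.46 − 0.081) / (1 − 0.081) = 0.379 / 0.919 ≈ 0.4124

PS ≈ 0.412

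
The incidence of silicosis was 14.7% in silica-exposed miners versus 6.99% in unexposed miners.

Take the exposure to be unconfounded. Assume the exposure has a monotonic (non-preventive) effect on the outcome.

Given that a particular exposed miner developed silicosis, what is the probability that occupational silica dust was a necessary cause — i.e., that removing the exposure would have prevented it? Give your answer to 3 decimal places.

PN ≈ 0.524

p₁ = 0.147, p₀ = 0.0699.
Under exogeneity and monotonicity, PN = (p₁ − p₀) / p₁.
PN = (0.147 − 0.0699) / 0.147 = 0.0771 / 0.147 ≈ 0.5245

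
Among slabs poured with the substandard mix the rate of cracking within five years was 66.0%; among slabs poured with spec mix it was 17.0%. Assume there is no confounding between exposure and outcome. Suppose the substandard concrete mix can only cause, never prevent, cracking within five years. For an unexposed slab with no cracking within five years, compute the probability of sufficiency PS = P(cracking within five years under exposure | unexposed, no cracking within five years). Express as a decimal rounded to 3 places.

p₁ = 0.66, p₀ = 0.17.
Under exogeneity and monotonicity, PS = (p₁ − p₀) / (1 − p₀).
PS = (0.66 − 0.17) / (1 − 0.17) = 0.49 / 0.83 ≈ 0.5904

PS ≈ 0.590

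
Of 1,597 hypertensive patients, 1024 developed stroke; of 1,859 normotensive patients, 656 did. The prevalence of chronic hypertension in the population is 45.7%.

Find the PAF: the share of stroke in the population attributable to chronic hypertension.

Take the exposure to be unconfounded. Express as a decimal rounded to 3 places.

PAF ≈ 0.272

p₁ = P(outcome | exposed) = 1024/1597 = 0.6412
p₀ = P(outcome | unexposed) = 656/1859 = 0.35288
Overall risk P(Y=1) = π·p₁ + (1−π)·p₀ = 0.457×0.6412 + 0.543×0.35288 = 0.48464.
Under exogeneity, PAF = [P(Y=1) − p₀] / P(Y=1).
PAF = (0.48464 − 0.35288) / 0.48464 ≈ 0.2719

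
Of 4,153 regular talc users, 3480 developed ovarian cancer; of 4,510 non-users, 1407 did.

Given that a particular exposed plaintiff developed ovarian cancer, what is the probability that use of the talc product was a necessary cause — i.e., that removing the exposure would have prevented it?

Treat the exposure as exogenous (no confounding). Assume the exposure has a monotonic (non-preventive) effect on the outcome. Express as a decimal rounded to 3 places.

p₁ = P(outcome | exposed) = 3480/4153 = 0.83795
p₀ = P(outcome | unexposed) = 1407/4510 = 0.31197
Under exogeneity and monotonicity, PN = (p₁ − p₀) / p₁.
PN = (0.83795 − 0.31197) / 0.83795 = 0.52598 / 0.83795 ≈ 0.6277

PN ≈ 0.628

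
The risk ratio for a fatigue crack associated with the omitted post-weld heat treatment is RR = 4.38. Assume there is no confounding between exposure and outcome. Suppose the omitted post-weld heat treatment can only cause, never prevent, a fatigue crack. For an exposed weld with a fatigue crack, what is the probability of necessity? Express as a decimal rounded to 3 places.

PN ≈ 0.772

Under exogeneity and monotonicity, PN = (RR − 1) / RR = 1 − 1/RR.
PN = (4.38 − 1) / 4.38 = 3.38 / 4.38 ≈ 0.7717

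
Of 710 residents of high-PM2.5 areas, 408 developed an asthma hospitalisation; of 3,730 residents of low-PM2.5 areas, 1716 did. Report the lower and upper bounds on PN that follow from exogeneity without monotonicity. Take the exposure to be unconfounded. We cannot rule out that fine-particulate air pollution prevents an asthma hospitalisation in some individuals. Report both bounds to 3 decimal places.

p₁ = P(outcome | exposed) = 408/710 = 0.57465
p₀ = P(outcome | unexposed) = 1716/3730 = 0.46005
Under exogeneity alone the bounds on PN are max{0,(p₁−p₀)/p₁} ≤ PN ≤ min{1,(1−p₀)/p₁}.
  lower = (p₁ − p₀)/p₁ = 0.11459 / 0.57465 ≈ 0.1994
  upper = min{1, (1 − p₀)/p₁} = 0.53995 / 0.57465 ≈ 0.9396

0.199 ≤ PN ≤ 0.940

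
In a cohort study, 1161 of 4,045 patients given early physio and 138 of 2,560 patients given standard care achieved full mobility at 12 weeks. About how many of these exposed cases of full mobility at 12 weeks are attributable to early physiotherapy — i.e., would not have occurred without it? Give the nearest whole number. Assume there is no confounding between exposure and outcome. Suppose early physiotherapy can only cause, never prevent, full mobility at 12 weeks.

p₁ = P(outcome | exposed) = 1161/4045 = 0.28702
p₀ = P(outcome | unexposed) = 138/2560 = 0.053906
PN = (p₁ − p₀)/p₁ = (0.28702 − 0.053906) / 0.28702 ≈ 0.81219.
Attributable cases ≈ PN × (exposed cases) = 0.81219 × 1161 ≈ 942.95.

about 943 cases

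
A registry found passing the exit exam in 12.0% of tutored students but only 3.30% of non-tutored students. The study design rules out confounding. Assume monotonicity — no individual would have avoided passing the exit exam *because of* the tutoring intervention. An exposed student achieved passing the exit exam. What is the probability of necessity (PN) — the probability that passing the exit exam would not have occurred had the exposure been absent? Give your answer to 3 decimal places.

PN ≈ 0.725

p₁ = 0.12, p₀ = 0.033.
Under exogeneity and monotonicity, PN = (p₁ − p₀) / p₁.
PN = (0.12 − 0.033) / 0.12 = 0.087 / 0.12 ≈ 0.7250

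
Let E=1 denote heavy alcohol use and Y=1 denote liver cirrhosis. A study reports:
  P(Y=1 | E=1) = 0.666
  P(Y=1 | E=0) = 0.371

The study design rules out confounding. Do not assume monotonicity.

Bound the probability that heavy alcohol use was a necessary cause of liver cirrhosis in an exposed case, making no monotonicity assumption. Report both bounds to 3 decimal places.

0.443 ≤ PN ≤ 0.944

Let p₁ = 0.666, p₀ = 0.371.
Under exogeneity alone the bounds on PN are max{0,(p₁−p₀)/p₁} ≤ PN ≤ min{1,(1−p₀)/p₁}.
  lower = (p₁ − p₀)/p₁ = 0.295 / 0.666 ≈ 0.4429
  upper = min{1, (1 − p₀)/p₁} = 0.629 / 0.666 ≈ 0.9444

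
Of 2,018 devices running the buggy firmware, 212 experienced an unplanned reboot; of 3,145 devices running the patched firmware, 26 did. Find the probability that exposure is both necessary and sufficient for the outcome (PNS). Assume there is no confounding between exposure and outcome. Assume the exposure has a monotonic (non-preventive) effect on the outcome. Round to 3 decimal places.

PNS ≈ 0.097

p₁ = P(outcome | exposed) = 212/2018 = 0.10505
p₀ = P(outcome | unexposed) = 26/3145 = 0.0082671
Under exogeneity and monotonicity, PNS = p₁ − p₀.
PNS = 0.10505 − 0.0082671 = 0.096787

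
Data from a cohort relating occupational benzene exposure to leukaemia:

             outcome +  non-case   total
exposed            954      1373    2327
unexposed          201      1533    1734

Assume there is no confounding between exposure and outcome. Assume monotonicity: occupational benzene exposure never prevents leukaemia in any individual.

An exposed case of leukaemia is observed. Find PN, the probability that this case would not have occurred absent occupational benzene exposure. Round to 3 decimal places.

p₁ = P(outcome | exposed) = 954/2327 = 0.40997
p₀ = P(outcome | unexposed) = 201/1734 = 0.11592
Under exogeneity and monotonicity, PN = (p₁ − p₀) / p₁.
PN = (0.40997 − 0.11592) / 0.40997 = 0.29405 / 0.40997 ≈ 0.7173

PN ≈ 0.717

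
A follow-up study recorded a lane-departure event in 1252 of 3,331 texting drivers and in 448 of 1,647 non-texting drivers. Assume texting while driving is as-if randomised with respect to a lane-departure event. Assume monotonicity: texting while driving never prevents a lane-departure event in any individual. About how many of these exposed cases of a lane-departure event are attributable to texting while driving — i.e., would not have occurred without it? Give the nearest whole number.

about 346 cases

p₁ = P(outcome | exposed) = 1252/3331 = 0.37586
p₀ = P(outcome | unexposed) = 448/1647 = 0.27201
PN = (p₁ − p₀)/p₁ = (0.37586 − 0.27201) / 0.37586 ≈ 0.27631.
Attributable cases ≈ PN × (exposed cases) = 0.27631 × 1252 ≈ 345.94.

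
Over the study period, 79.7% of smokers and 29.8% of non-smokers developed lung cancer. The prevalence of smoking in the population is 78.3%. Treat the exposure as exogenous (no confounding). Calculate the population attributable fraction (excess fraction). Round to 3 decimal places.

PAF ≈ 0.567

p₁ = 0.797, p₀ = 0.298.
Overall risk P(Y=1) = π·p₁ + (1−π)·p₀ = 0.783×0.797 + 0.217×0.298 = 0.68872.
Under exogeneity, PAF = [P(Y=1) − p₀] / P(Y=1).
PAF = (0.68872 − 0.298) / 0.68872 ≈ 0.5673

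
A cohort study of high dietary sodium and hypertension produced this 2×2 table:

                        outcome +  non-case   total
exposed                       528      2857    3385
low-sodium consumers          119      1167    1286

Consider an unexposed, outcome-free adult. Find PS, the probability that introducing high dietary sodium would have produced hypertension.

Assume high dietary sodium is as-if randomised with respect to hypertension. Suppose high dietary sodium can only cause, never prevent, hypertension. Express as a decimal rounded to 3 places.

p₁ = P(outcome | exposed) = 528/3385 = 0.15598
p₀ = P(outcome | unexposed) = 119/1286 = 0.092535
Under exogeneity and monotonicity, PS = (p₁ − p₀)/(1 − p₀).
PS = (0.15598 − 0.092535) / 0.90747 ≈ 0.0699

PS ≈ 0.070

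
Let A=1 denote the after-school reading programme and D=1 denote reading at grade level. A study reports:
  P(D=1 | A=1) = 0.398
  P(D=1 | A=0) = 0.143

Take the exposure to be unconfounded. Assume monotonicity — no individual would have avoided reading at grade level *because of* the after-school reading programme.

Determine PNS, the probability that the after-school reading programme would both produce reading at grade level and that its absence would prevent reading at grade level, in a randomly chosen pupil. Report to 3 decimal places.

Let p₁ = 0.398, p₀ = 0.143.
Under exogeneity and monotonicity, PNS = p₁ − p₀.
PNS = 0.398 − 0.143 = 0.255

PNS ≈ 0.255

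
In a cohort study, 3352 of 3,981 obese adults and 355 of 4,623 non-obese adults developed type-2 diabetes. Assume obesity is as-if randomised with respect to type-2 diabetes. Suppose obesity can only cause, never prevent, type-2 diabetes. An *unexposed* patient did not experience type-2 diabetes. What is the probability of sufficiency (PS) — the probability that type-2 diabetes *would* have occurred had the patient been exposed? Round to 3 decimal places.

p₁ = P(outcome | exposed) = 3352/3981 = 0.842
p₀ = P(outcome | unexposed) = 355/4623 = 0.07679
Under exogeneity and monotonicity, PS = (p₁ − p₀) / (1 − p₀).
PS = (0.842 − 0.07679) / (1 − 0.07679) = 0.76521 / 0.92321 ≈ 0.8289

PS ≈ 0.829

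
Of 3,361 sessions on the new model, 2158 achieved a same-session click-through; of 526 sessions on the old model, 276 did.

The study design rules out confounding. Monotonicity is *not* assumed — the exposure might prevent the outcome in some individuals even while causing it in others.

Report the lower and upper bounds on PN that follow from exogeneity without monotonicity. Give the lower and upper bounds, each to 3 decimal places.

p₁ = P(outcome | exposed) = 2158/3361 = 0.64207
p₀ = P(outcome | unexposed) = 276/526 = 0.52471
Under exogeneity alone the bounds on PN are max{0,(p₁−p₀)/p₁} ≤ PN ≤ min{1,(1−p₀)/p₁}.
  lower = (p₁ − p₀)/p₁ = 0.11736 / 0.64207 ≈ 0.1828
  upper = min{1, (1 − p₀)/p₁} = 0.47529 / 0.64207 ≈ 0.7402

0.183 ≤ PN ≤ 0.740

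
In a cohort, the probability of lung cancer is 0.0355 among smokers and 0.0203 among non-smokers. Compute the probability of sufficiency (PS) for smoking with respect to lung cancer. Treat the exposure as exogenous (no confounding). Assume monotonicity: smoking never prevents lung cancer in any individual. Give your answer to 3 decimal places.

Let p₁ = 0.0355, p₀ = 0.0203.
Under exogeneity and monotonicity, PS = (p₁ − p₀) / (1 − p₀).
PS = (0.0355 − 0.0203) / (1 − 0.0203) = 0.0152 / 0.9797 ≈ 0.0155

PS ≈ 0.016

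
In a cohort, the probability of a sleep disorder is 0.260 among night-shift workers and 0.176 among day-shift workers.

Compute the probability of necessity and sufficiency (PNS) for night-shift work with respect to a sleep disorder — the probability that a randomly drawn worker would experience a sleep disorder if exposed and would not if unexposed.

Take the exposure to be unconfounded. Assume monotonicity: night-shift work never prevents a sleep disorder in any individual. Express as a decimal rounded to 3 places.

Let p₁ = 0.26, p₀ = 0.176.
Under exogeneity and monotonicity, PNS = p₁ − p₀.
PNS = 0.26 − 0.176 = 0.084

PNS ≈ 0.084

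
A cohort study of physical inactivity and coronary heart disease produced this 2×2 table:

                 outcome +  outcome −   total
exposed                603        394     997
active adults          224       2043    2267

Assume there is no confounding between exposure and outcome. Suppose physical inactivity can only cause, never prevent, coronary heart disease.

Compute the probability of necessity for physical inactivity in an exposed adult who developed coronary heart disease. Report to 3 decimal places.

PN ≈ 0.837

p₁ = P(outcome | exposed) = 603/997 = 0.60481
p₀ = P(outcome | unexposed) = 224/2267 = 0.098809
Under exogeneity and monotonicity, PN = (p₁ − p₀) / p₁.
PN = (0.60481 − 0.098809) / 0.60481 = 0.50601 / 0.60481 ≈ 0.8366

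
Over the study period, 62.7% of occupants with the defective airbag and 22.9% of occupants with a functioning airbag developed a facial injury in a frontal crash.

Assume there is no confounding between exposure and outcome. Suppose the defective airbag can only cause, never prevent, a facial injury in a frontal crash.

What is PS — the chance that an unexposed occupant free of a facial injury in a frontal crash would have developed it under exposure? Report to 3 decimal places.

p₁ = 0.627, p₀ = 0.229.
Under exogeneity and monotonicity, PS = (p₁ − p₀) / (1 − p₀).
PS = (0.627 − 0.229) / (1 − 0.229) = 0.398 / 0.771 ≈ 0.5162

PS ≈ 0.516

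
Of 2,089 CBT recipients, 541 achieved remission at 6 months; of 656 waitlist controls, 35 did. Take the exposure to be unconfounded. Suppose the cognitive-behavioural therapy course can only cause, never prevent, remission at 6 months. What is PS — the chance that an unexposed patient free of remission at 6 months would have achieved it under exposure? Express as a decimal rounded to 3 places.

p₁ = P(outcome | exposed) = 541/2089 = 0.25898
p₀ = P(outcome | unexposed) = 35/656 = 0.053354
Under exogeneity and monotonicity, PS = (p₁ − p₀) / (1 − p₀).
PS = (0.25898 − 0.053354) / (1 − 0.053354) = 0.20562 / 0.94665 ≈ 0.2172

PS ≈ 0.217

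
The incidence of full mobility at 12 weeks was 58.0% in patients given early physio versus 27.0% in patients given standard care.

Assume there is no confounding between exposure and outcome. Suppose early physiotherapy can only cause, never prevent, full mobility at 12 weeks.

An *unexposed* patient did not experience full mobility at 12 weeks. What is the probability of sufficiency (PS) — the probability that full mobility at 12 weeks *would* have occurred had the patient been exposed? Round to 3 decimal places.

p₁ = 0.58, p₀ = 0.27.
Under exogeneity and monotonicity, PS = (p₁ − p₀) / (1 − p₀).
PS = (0.58 − 0.27) / (1 − 0.27) = 0.31 / 0.73 ≈ 0.4247

PS ≈ 0.425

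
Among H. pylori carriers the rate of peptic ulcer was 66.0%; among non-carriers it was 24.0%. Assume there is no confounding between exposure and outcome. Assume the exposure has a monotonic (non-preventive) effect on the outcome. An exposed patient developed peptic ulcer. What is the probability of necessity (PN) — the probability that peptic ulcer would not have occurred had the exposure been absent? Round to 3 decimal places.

PN ≈ 0.636

p₁ = 0.66, p₀ = 0.24.
Under exogeneity and monotonicity, PN = (p₁ − p₀) / p₁.
PN = (0.66 − 0.24) / 0.66 = 0.42 / 0.66 ≈ 0.6364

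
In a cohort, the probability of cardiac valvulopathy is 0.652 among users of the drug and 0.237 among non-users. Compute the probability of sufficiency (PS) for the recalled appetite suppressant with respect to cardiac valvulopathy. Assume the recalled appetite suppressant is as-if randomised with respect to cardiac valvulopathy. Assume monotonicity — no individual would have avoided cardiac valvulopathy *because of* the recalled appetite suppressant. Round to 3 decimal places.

Let p₁ = 0.652, p₀ = 0.237.
Under exogeneity and monotonicity, PS = (p₁ − p₀) / (1 − p₀).
PS = (0.652 − 0.237) / (1 − 0.237) = 0.415 / 0.763 ≈ 0.5439

PS ≈ 0.544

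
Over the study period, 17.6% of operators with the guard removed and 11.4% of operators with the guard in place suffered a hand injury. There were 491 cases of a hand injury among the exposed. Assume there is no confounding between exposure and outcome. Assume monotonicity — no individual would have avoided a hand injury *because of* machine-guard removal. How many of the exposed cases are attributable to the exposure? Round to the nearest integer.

p₁ = 0.176, p₀ = 0.114.
PN = (p₁ − p₀)/p₁ = (0.176 − 0.114) / 0.176 ≈ 0.35227.
Attributable cases ≈ PN × (exposed cases) = 0.35227 × 491 ≈ 172.97.

about 173 cases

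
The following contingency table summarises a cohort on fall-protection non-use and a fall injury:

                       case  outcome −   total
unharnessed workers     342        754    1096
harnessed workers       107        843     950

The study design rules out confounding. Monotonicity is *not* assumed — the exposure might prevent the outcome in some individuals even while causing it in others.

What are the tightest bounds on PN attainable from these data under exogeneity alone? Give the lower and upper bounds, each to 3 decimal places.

0.639 ≤ PN ≤ 1.000

p₁ = P(outcome | exposed) = 342/1096 = 0.31204
p₀ = P(outcome | unexposed) = 107/950 = 0.11263
Under exogeneity alone the bounds on PN are max{0,(p₁−p₀)/p₁} ≤ PN ≤ min{1,(1−p₀)/p₁}.
  lower = (p₁ − p₀)/p₁ = 0.19941 / 0.31204 ≈ 0.6391
  upper = min{1, (1 − p₀)/p₁} = 0.88737 / 0.31204 ≈ 2.8437 → capped at 1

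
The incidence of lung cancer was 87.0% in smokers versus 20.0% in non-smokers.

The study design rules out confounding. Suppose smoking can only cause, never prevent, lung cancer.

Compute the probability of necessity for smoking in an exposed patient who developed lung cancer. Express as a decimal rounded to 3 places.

PN ≈ 0.770

p₁ = 0.87, p₀ = 0.2.
Under exogeneity and monotonicity, PN = (p₁ − p₀) / p₁.
PN = (0.87 − 0.2) / 0.87 = 0.67 / 0.87 ≈ 0.7701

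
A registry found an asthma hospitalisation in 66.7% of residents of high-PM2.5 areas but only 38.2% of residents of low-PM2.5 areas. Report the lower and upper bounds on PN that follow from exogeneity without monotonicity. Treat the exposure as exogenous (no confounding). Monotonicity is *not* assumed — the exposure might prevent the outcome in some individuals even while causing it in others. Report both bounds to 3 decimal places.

p₁ = 0.667, p₀ = 0.382.
Under exogeneity alone the bounds on PN are max{0,(p₁−p₀)/p₁} ≤ PN ≤ min{1,(1−p₀)/p₁}.
  lower = (p₁ − p₀)/p₁ = 0.285 / 0.667 ≈ 0.4273
  upper = min{1, (1 − p₀)/p₁} = 0.618 / 0.667 ≈ 0.9265

0.427 ≤ PN ≤ 0.927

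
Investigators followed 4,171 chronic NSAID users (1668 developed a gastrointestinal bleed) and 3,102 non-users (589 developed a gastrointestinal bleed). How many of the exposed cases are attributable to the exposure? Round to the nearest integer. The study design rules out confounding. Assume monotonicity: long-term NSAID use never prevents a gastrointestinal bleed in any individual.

about 876 cases

p₁ = P(outcome | exposed) = 1668/4171 = 0.3999
p₀ = P(outcome | unexposed) = 589/3102 = 0.18988
PN = (p₁ − p₀)/p₁ = (0.3999 − 0.18988) / 0.3999 ≈ 0.52519.
Attributable cases ≈ PN × (exposed cases) = 0.52519 × 1668 ≈ 876.02.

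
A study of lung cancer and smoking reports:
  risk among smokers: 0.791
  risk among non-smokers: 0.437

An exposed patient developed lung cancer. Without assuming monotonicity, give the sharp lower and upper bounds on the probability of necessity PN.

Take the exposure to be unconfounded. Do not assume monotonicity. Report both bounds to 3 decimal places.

0.448 ≤ PN ≤ 0.712

Let p₁ = 0.791, p₀ = 0.437.
Under exogeneity alone the bounds on PN are max{0,(p₁−p₀)/p₁} ≤ PN ≤ min{1,(1−p₀)/p₁}.
  lower = (p₁ − p₀)/p₁ = 0.354 / 0.791 ≈ 0.4475
  upper = min{1, (1 − p₀)/p₁} = 0.563 / 0.791 ≈ 0.7118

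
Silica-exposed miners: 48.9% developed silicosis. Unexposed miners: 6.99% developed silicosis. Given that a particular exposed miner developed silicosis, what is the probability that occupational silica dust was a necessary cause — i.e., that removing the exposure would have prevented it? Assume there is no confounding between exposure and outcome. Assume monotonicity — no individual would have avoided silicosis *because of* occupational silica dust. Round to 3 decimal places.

p₁ = 0.489, p₀ = 0.0699.
Under exogeneity and monotonicity, PN = (p₁ − p₀) / p₁.
PN = (0.489 − 0.0699) / 0.489 = 0.4191 / 0.489 ≈ 0.8571

PN ≈ 0.857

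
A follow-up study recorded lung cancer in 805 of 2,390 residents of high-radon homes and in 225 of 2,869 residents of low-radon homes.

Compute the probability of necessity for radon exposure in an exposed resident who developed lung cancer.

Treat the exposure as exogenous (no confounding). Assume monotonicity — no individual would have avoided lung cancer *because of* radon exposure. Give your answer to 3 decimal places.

PN ≈ 0.767

p₁ = P(outcome | exposed) = 805/2390 = 0.33682
p₀ = P(outcome | unexposed) = 225/2869 = 0.078425
Under exogeneity and monotonicity, PN = (p₁ − p₀) / p₁.
PN = (0.33682 − 0.078425) / 0.33682 = 0.2584 / 0.33682 ≈ 0.7672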